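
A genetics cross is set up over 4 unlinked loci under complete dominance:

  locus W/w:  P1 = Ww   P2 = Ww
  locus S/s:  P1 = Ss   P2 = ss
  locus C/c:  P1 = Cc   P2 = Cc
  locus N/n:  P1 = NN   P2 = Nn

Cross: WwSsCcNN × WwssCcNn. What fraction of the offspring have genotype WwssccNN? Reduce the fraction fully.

P(WwssccNN) = 1/32

WwSsCcNN gametes: WSCN×2, WScN×2, WsCN×2, WscN×2, wSCN×2, wScN×2, wsCN×2, wscN×2
WwssCcNn gametes: WsCN×2, WsCn×2, WscN×2, Wscn×2, wsCN×2, wsCn×2, wscN×2, wscn×2
WwSsCcNN×WwssCcNn grid (16·16=256): WWSsCCNN=4 WWSsCCNn=4 WWSsCcNN=8 WWSsCcNn=8 WWSsccNN=4 WWSsccNn=4 WWssCCNN=4 WWssCCNn=4 WWssCcNN=8 WWssCcNn=8 WWssccNN=4 WWssccNn=4 WwSsCCNN=8 WwSsCCNn=8 WwSsCcNN=16 WwSsCcNn=16 WwSsccNN=8 WwSsccNn=8 WwssCCNN=8 WwssCCNn=8 WwssCcNN=16 WwssCcNn=16 WwssccNN=8 WwssccNn=8 wwSsCCNN=4 wwSsCCNn=4 wwSsCcNN=8 wwSsCcNn=8 wwSsccNN=4 wwSsccNn=4 wwssCCNN=4 wwssCCNn=4 wwssCcNN=8 wwssCcNn=8 wwssccNN=4 wwssccNn=4
WwssccNN hits 8/256; gcd=8; 8÷8/256÷8 = 1/32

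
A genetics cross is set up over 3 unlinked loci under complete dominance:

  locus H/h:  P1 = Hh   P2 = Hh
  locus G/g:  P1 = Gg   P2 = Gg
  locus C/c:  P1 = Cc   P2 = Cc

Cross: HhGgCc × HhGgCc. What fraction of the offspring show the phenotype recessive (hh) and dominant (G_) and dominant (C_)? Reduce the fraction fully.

HhGgCc gametes: HGC×1, HGc×1, HgC×1, Hgc×1, hGC×1, hGc×1, hgC×1, hgc×1
HhGgCc gametes: HGC×1, HGc×1, HgC×1, Hgc×1, hGC×1, hGc×1, hgC×1, hgc×1
HhGgCc×HhGgCc grid (8·8=64): HHGGCC=1 HHGGCc=2 HHGGcc=1 HHGgCC=2 HHGgCc=4 HHGgcc=2 HHggCC=1 HHggCc=2 HHggcc=1 HhGGCC=2 HhGGCc=4 HhGGcc=2 HhGgCC=4 HhGgCc=8 HhGgcc=4 HhggCC=2 HhggCc=4 Hhggcc=2 hhGGCC=1 hhGGCc=2 hhGGcc=1 hhGgCC=2 hhGgCc=4 hhGgcc=2 hhggCC=1 hhggCc=2 hhggcc=1
hh G_ C_ hits 9/64; gcd=1; 9÷1/64÷1 = 9/64

P(hh G_ C_) = 9/64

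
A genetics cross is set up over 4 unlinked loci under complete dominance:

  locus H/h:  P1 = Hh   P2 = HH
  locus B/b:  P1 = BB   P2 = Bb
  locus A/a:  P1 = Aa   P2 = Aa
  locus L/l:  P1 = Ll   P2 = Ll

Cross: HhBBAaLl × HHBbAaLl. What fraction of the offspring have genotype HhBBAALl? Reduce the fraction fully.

HhBBAaLl gametes: HBAL×2, HBAl×2, HBaL×2, HBal×2, hBAL×2, hBAl×2, hBaL×2, hBal×2
HHBbAaLl gametes: HBAL×2, HBAl×2, HBaL×2, HBal×2, HbAL×2, HbAl×2, HbaL×2, Hbal×2
HhBBAaLl×HHBbAaLl grid (16·16=256): HHBBAALL=4 HHBBAALl=8 HHBBAAll=4 HHBBAaLL=8 HHBBAaLl=16 HHBBAall=8 HHBBaaLL=4 HHBBaaLl=8 HHBBaall=4 HHBbAALL=4 HHBbAALl=8 HHBbAAll=4 HHBbAaLL=8 HHBbAaLl=16 HHBbAall=8 HHBbaaLL=4 HHBbaaLl=8 HHBbaall=4 HhBBAALL=4 HhBBAALl=8 HhBBAAll=4 HhBBAaLL=8 HhBBAaLl=16 HhBBAall=8 HhBBaaLL=4 HhBBaaLl=8 HhBBaall=4 HhBbAALL=4 HhBbAALl=8 HhBbAAll=4 HhBbAaLL=8 HhBbAaLl=16 HhBbAall=8 HhBbaaLL=4 HhBbaaLl=8 HhBbaall=4
HhBBAALl hits 8/256; gcd=8; 8÷8/256÷8 = 1/32

P(HhBBAALl) = 1/32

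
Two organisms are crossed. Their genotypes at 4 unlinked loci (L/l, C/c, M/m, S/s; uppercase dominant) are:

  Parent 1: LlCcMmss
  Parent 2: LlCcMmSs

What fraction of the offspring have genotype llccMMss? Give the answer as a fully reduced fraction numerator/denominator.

LlCcMmss gametes: LCMs×2, LCms×2, LcMs×2, Lcms×2, lCMs×2, lCms×2, lcMs×2, lcms×2
LlCcMmSs gametes: LCMS×1, LCMs×1, LCmS×1, LCms×1, LcMS×1, LcMs×1, LcmS×1, Lcms×1, lCMS×1, lCMs×1, lCmS×1, lCms×1, lcMS×1, lcMs×1, lcmS×1, lcms×1
LlCcMmss×LlCcMmSs grid (16·16=256): LLCCMMSs=2 LLCCMMss=2 LLCCMmSs=4 LLCCMmss=4 LLCCmmSs=2 LLCCmmss=2 LLCcMMSs=4 LLCcMMss=4 LLCcMmSs=8 LLCcMmss=8 LLCcmmSs=4 LLCcmmss=4 LLccMMSs=2 LLccMMss=2 LLccMmSs=4 LLccMmss=4 LLccmmSs=2 LLccmmss=2 LlCCMMSs=4 LlCCMMss=4 LlCCMmSs=8 LlCCMmss=8 LlCCmmSs=4 LlCCmmss=4 LlCcMMSs=8 LlCcMMss=8 LlCcMmSs=16 LlCcMmss=16 LlCcmmSs=8 LlCcmmss=8 LlccMMSs=4 LlccMMss=4 LlccMmSs=8 LlccMmss=8 LlccmmSs=4 Llccmmss=4 llCCMMSs=2 llCCMMss=2 llCCMmSs=4 llCCMmss=4 llCCmmSs=2 llCCmmss=2 llCcMMSs=4 llCcMMss=4 llCcMmSs=8 llCcMmss=8 llCcmmSs=4 llCcmmss=4 llccMMSs=2 llccMMss=2 llccMmSs=4 llccMmss=4 llccmmSs=2 llccmmss=2
llccMMss hits 2/256; gcd=2; 2÷2/256÷2 = 1/128

P(llccMMss) = 1/128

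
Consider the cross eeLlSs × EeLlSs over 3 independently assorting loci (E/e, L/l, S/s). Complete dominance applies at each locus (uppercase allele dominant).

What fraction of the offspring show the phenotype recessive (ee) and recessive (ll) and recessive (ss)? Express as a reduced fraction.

eeLlSs gametes: eLS×2, eLs×2, elS×2, els×2
EeLlSs gametes: ELS×1, ELs×1, ElS×1, Els×1, eLS×1, eLs×1, elS×1, els×1
eeLlSs×EeLlSs grid (8·8=64): EeLLSS=2 EeLLSs=4 EeLLss=2 EeLlSS=4 EeLlSs=8 EeLlss=4 EellSS=2 EellSs=4 Eellss=2 eeLLSS=2 eeLLSs=4 eeLLss=2 eeLlSS=4 eeLlSs=8 eeLlss=4 eellSS=2 eellSs=4 eellss=2
ee ll ss hits 2/64; gcd=2; 2÷2/64÷2 = 1/32

P(ee ll ss) = 1/32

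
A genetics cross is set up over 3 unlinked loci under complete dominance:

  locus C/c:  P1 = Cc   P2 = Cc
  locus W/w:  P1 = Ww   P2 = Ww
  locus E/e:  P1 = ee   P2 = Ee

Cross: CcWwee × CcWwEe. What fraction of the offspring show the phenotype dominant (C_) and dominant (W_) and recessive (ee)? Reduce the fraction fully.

P(C_ W_ ee) = 9/32

CcWwee gametes: CWe×2, Cwe×2, cWe×2, cwe×2
CcWwEe gametes: CWE×1, CWe×1, CwE×1, Cwe×1, cWE×1, cWe×1, cwE×1, cwe×1
CcWwee×CcWwEe grid (8·8=64): CCWWEe=2 CCWWee=2 CCWwEe=4 CCWwee=4 CCwwEe=2 CCwwee=2 CcWWEe=4 CcWWee=4 CcWwEe=8 CcWwee=8 CcwwEe=4 Ccwwee=4 ccWWEe=2 ccWWee=2 ccWwEe=4 ccWwee=4 ccwwEe=2 ccwwee=2
C_ W_ ee hits 18/64; gcd=2; 18÷2/64÷2 = 9/32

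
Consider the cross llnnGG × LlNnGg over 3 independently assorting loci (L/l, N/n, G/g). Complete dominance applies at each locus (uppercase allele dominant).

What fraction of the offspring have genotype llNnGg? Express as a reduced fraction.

llnnGG gametes: lnG×8
LlNnGg gametes: LNG×1, LNg×1, LnG×1, Lng×1, lNG×1, lNg×1, lnG×1, lng×1
llnnGG×LlNnGg grid (8·8=64): LlNnGG=8 LlNnGg=8 LlnnGG=8 LlnnGg=8 llNnGG=8 llNnGg=8 llnnGG=8 llnnGg=8
llNnGg hits 8/64; gcd=8; 8÷8/64÷8 = 1/8

P(llNnGg) = 1/8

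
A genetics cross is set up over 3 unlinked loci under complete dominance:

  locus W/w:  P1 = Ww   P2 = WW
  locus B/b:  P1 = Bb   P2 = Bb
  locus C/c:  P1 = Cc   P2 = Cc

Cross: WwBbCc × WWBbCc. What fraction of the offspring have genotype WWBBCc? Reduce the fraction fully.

P(WWBBCc) = 1/16

WwBbCc gametes: WBC×1, WBc×1, WbC×1, Wbc×1, wBC×1, wBc×1, wbC×1, wbc×1
WWBbCc gametes: WBC×2, WBc×2, WbC×2, Wbc×2
WwBbCc×WWBbCc grid (8·8=64): WWBBCC=2 WWBBCc=4 WWBBcc=2 WWBbCC=4 WWBbCc=8 WWBbcc=4 WWbbCC=2 WWbbCc=4 WWbbcc=2 WwBBCC=2 WwBBCc=4 WwBBcc=2 WwBbCC=4 WwBbCc=8 WwBbcc=4 WwbbCC=2 WwbbCc=4 Wwbbcc=2
WWBBCc hits 4/64; gcd=4; 4÷4/64÷4 = 1/16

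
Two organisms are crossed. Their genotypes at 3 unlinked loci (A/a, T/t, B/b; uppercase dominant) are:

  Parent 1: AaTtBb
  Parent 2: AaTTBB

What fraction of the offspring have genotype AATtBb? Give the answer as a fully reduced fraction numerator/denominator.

AaTtBb gametes: ATB×1, ATb×1, AtB×1, Atb×1, aTB×1, aTb×1, atB×1, atb×1
AaTTBB gametes: ATB×4, aTB×4
AaTtBb×AaTTBB grid (8·8=64): AATTBB=4 AATTBb=4 AATtBB=4 AATtBb=4 AaTTBB=8 AaTTBb=8 AaTtBB=8 AaTtBb=8 aaTTBB=4 aaTTBb=4 aaTtBB=4 aaTtBb=4
AATtBb hits 4/64; gcd=4; 4÷4/64÷4 = 1/16

P(AATtBb) = 1/16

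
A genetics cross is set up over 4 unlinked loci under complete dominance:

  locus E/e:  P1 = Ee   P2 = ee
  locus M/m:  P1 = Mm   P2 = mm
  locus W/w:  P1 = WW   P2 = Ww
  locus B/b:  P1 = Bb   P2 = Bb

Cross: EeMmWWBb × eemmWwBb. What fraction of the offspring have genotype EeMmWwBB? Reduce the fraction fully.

P(EeMmWwBB) = 1/32

EeMmWWBb gametes: EMWB×2, EMWb×2, EmWB×2, EmWb×2, eMWB×2, eMWb×2, emWB×2, emWb×2
eemmWwBb gametes: emWB×4, emWb×4, emwB×4, emwb×4
EeMmWWBb×eemmWwBb grid (16·16=256): EeMmWWBB=8 EeMmWWBb=16 EeMmWWbb=8 EeMmWwBB=8 EeMmWwBb=16 EeMmWwbb=8 EemmWWBB=8 EemmWWBb=16 EemmWWbb=8 EemmWwBB=8 EemmWwBb=16 EemmWwbb=8 eeMmWWBB=8 eeMmWWBb=16 eeMmWWbb=8 eeMmWwBB=8 eeMmWwBb=16 eeMmWwbb=8 eemmWWBB=8 eemmWWBb=16 eemmWWbb=8 eemmWwBB=8 eemmWwBb=16 eemmWwbb=8
EeMmWwBB hits 8/256; gcd=8; 8÷8/256÷8 = 1/32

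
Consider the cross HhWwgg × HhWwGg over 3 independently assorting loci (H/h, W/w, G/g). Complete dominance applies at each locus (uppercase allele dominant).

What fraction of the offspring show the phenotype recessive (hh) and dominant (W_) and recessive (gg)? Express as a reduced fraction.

P(hh W_ gg) = 3/32

HhWwgg gametes: HWg×2, Hwg×2, hWg×2, hwg×2
HhWwGg gametes: HWG×1, HWg×1, HwG×1, Hwg×1, hWG×1, hWg×1, hwG×1, hwg×1
HhWwgg×HhWwGg grid (8·8=64): HHWWGg=2 HHWWgg=2 HHWwGg=4 HHWwgg=4 HHwwGg=2 HHwwgg=2 HhWWGg=4 HhWWgg=4 HhWwGg=8 HhWwgg=8 HhwwGg=4 Hhwwgg=4 hhWWGg=2 hhWWgg=2 hhWwGg=4 hhWwgg=4 hhwwGg=2 hhwwgg=2
hh W_ gg hits 6/64; gcd=2; 6÷2/64÷2 = 3/32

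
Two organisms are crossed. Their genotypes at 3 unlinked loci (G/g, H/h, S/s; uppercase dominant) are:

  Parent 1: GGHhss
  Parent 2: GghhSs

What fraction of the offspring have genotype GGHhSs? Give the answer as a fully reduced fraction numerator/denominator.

P(GGHhSs) = 1/8

GGHhss gametes: GHs×4, Ghs×4
GghhSs gametes: GhS×2, Ghs×2, ghS×2, ghs×2
GGHhss×GghhSs grid (8·8=64): GGHhSs=8 GGHhss=8 GGhhSs=8 GGhhss=8 GgHhSs=8 GgHhss=8 GghhSs=8 Gghhss=8
GGHhSs hits 8/64; gcd=8; 8÷8/64÷8 = 1/8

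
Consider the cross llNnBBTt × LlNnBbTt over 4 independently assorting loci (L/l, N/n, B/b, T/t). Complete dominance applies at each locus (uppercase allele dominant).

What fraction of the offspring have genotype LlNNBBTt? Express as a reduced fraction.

P(LlNNBBTt) = 1/32

llNnBBTt gametes: lNBT×4, lNBt×4, lnBT×4, lnBt×4
LlNnBbTt gametes: LNBT×1, LNBt×1, LNbT×1, LNbt×1, LnBT×1, LnBt×1, LnbT×1, Lnbt×1, lNBT×1, lNBt×1, lNbT×1, lNbt×1, lnBT×1, lnBt×1, lnbT×1, lnbt×1
llNnBBTt×LlNnBbTt grid (16·16=256): LlNNBBTT=4 LlNNBBTt=8 LlNNBBtt=4 LlNNBbTT=4 LlNNBbTt=8 LlNNBbtt=4 LlNnBBTT=8 LlNnBBTt=16 LlNnBBtt=8 LlNnBbTT=8 LlNnBbTt=16 LlNnBbtt=8 LlnnBBTT=4 LlnnBBTt=8 LlnnBBtt=4 LlnnBbTT=4 LlnnBbTt=8 LlnnBbtt=4 llNNBBTT=4 llNNBBTt=8 llNNBBtt=4 llNNBbTT=4 llNNBbTt=8 llNNBbtt=4 llNnBBTT=8 llNnBBTt=16 llNnBBtt=8 llNnBbTT=8 llNnBbTt=16 llNnBbtt=8 llnnBBTT=4 llnnBBTt=8 llnnBBtt=4 llnnBbTT=4 llnnBbTt=8 llnnBbtt=4
LlNNBBTt hits 8/256; gcd=8; 8÷8/256÷8 = 1/32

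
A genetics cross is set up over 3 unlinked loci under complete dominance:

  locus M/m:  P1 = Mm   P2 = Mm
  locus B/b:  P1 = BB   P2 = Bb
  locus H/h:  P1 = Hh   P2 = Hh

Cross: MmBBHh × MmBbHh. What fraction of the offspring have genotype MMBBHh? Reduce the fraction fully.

P(MMBBHh) = 1/16

MmBBHh gametes: MBH×2, MBh×2, mBH×2, mBh×2
MmBbHh gametes: MBH×1, MBh×1, MbH×1, Mbh×1, mBH×1, mBh×1, mbH×1, mbh×1
MmBBHh×MmBbHh grid (8·8=64): MMBBHH=2 MMBBHh=4 MMBBhh=2 MMBbHH=2 MMBbHh=4 MMBbhh=2 MmBBHH=4 MmBBHh=8 MmBBhh=4 MmBbHH=4 MmBbHh=8 MmBbhh=4 mmBBHH=2 mmBBHh=4 mmBBhh=2 mmBbHH=2 mmBbHh=4 mmBbhh=2
MMBBHh hits 4/64; gcd=4; 4÷4/64÷4 = 1/16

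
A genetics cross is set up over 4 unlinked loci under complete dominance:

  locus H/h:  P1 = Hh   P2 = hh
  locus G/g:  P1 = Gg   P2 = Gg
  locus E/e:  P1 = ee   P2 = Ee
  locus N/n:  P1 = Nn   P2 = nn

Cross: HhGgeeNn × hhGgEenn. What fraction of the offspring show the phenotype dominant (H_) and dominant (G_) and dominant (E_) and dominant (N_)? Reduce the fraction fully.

HhGgeeNn gametes: HGeN×2, HGen×2, HgeN×2, Hgen×2, hGeN×2, hGen×2, hgeN×2, hgen×2
hhGgEenn gametes: hGEn×4, hGen×4, hgEn×4, hgen×4
HhGgeeNn×hhGgEenn grid (16·16=256): HhGGEeNn=8 HhGGEenn=8 HhGGeeNn=8 HhGGeenn=8 HhGgEeNn=16 HhGgEenn=16 HhGgeeNn=16 HhGgeenn=16 HhggEeNn=8 HhggEenn=8 HhggeeNn=8 Hhggeenn=8 hhGGEeNn=8 hhGGEenn=8 hhGGeeNn=8 hhGGeenn=8 hhGgEeNn=16 hhGgEenn=16 hhGgeeNn=16 hhGgeenn=16 hhggEeNn=8 hhggEenn=8 hhggeeNn=8 hhggeenn=8
H_ G_ E_ N_ hits 24/256; gcd=8; 24÷8/256÷8 = 3/32

P(H_ G_ E_ N_) = 3/32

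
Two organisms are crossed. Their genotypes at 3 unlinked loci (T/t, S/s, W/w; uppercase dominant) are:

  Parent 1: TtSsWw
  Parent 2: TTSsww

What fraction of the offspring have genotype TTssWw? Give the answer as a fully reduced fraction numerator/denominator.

TtSsWw gametes: TSW×1, TSw×1, TsW×1, Tsw×1, tSW×1, tSw×1, tsW×1, tsw×1
TTSsww gametes: TSw×4, Tsw×4
TtSsWw×TTSsww grid (8·8=64): TTSSWw=4 TTSSww=4 TTSsWw=8 TTSsww=8 TTssWw=4 TTssww=4 TtSSWw=4 TtSSww=4 TtSsWw=8 TtSsww=8 TtssWw=4 Ttssww=4
TTssWw hits 4/64; gcd=4; 4÷4/64÷4 = 1/16

P(TTssWw) = 1/16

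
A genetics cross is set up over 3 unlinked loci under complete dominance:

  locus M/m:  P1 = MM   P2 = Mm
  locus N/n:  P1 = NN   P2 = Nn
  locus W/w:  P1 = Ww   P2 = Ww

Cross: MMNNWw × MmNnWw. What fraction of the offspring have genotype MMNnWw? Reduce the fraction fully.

MMNNWw gametes: MNW×4, MNw×4
MmNnWw gametes: MNW×1, MNw×1, MnW×1, Mnw×1, mNW×1, mNw×1, mnW×1, mnw×1
MMNNWw×MmNnWw grid (8·8=64): MMNNWW=4 MMNNWw=8 MMNNww=4 MMNnWW=4 MMNnWw=8 MMNnww=4 MmNNWW=4 MmNNWw=8 MmNNww=4 MmNnWW=4 MmNnWw=8 MmNnww=4
MMNnWw hits 8/64; gcd=8; 8÷8/64÷8 = 1/8

P(MMNnWw) = 1/8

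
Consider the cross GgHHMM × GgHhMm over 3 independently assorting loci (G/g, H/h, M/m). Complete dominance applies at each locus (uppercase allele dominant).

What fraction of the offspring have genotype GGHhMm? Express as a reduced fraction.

GgHHMM gametes: GHM×4, gHM×4
GgHhMm gametes: GHM×1, GHm×1, GhM×1, Ghm×1, gHM×1, gHm×1, ghM×1, ghm×1
GgHHMM×GgHhMm grid (8·8=64): GGHHMM=4 GGHHMm=4 GGHhMM=4 GGHhMm=4 GgHHMM=8 GgHHMm=8 GgHhMM=8 GgHhMm=8 ggHHMM=4 ggHHMm=4 ggHhMM=4 ggHhMm=4
GGHhMm hits 4/64; gcd=4; 4÷4/64÷4 = 1/16

P(GGHhMm) = 1/16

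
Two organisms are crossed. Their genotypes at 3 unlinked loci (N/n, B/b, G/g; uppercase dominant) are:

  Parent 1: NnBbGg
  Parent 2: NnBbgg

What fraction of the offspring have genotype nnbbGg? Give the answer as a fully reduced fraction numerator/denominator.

NnBbGg gametes: NBG×1, NBg×1, NbG×1, Nbg×1, nBG×1, nBg×1, nbG×1, nbg×1
NnBbgg gametes: NBg×2, Nbg×2, nBg×2, nbg×2
NnBbGg×NnBbgg grid (8·8=64): NNBBGg=2 NNBBgg=2 NNBbGg=4 NNBbgg=4 NNbbGg=2 NNbbgg=2 NnBBGg=4 NnBBgg=4 NnBbGg=8 NnBbgg=8 NnbbGg=4 Nnbbgg=4 nnBBGg=2 nnBBgg=2 nnBbGg=4 nnBbgg=4 nnbbGg=2 nnbbgg=2
nnbbGg hits 2/64; gcd=2; 2÷2/64÷2 = 1/32

P(nnbbGg) = 1/32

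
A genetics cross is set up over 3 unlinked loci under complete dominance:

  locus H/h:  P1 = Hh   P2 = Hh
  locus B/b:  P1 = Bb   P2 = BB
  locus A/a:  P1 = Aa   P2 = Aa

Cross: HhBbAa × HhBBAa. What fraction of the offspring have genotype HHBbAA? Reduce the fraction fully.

P(HHBbAA) = 1/32

HhBbAa gametes: HBA×1, HBa×1, HbA×1, Hba×1, hBA×1, hBa×1, hbA×1, hba×1
HhBBAa gametes: HBA×2, HBa×2, hBA×2, hBa×2
HhBbAa×HhBBAa grid (8·8=64): HHBBAA=2 HHBBAa=4 HHBBaa=2 HHBbAA=2 HHBbAa=4 HHBbaa=2 HhBBAA=4 HhBBAa=8 HhBBaa=4 HhBbAA=4 HhBbAa=8 HhBbaa=4 hhBBAA=2 hhBBAa=4 hhBBaa=2 hhBbAA=2 hhBbAa=4 hhBbaa=2
HHBbAA hits 2/64; gcd=2; 2÷2/64÷2 = 1/32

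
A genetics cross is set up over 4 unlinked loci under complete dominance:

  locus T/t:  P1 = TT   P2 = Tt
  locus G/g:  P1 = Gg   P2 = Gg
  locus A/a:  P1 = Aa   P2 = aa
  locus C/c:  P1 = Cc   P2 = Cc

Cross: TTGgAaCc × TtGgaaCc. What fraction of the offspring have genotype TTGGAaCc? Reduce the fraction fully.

TTGgAaCc gametes: TGAC×2, TGAc×2, TGaC×2, TGac×2, TgAC×2, TgAc×2, TgaC×2, Tgac×2
TtGgaaCc gametes: TGaC×2, TGac×2, TgaC×2, Tgac×2, tGaC×2, tGac×2, tgaC×2, tgac×2
TTGgAaCc×TtGgaaCc grid (16·16=256): TTGGAaCC=4 TTGGAaCc=8 TTGGAacc=4 TTGGaaCC=4 TTGGaaCc=8 TTGGaacc=4 TTGgAaCC=8 TTGgAaCc=16 TTGgAacc=8 TTGgaaCC=8 TTGgaaCc=16 TTGgaacc=8 TTggAaCC=4 TTggAaCc=8 TTggAacc=4 TTggaaCC=4 TTggaaCc=8 TTggaacc=4 TtGGAaCC=4 TtGGAaCc=8 TtGGAacc=4 TtGGaaCC=4 TtGGaaCc=8 TtGGaacc=4 TtGgAaCC=8 TtGgAaCc=16 TtGgAacc=8 TtGgaaCC=8 TtGgaaCc=16 TtGgaacc=8 TtggAaCC=4 TtggAaCc=8 TtggAacc=4 TtggaaCC=4 TtggaaCc=8 Ttggaacc=4
TTGGAaCc hits 8/256; gcd=8; 8÷8/256÷8 = 1/32

P(TTGGAaCc) = 1/32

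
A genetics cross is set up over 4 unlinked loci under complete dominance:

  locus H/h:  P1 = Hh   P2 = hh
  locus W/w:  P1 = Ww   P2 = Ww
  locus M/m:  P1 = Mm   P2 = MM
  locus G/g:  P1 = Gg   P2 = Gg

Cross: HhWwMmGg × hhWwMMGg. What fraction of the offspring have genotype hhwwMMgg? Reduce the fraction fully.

HhWwMmGg gametes: HWMG×1, HWMg×1, HWmG×1, HWmg×1, HwMG×1, HwMg×1, HwmG×1, Hwmg×1, hWMG×1, hWMg×1, hWmG×1, hWmg×1, hwMG×1, hwMg×1, hwmG×1, hwmg×1
hhWwMMGg gametes: hWMG×4, hWMg×4, hwMG×4, hwMg×4
HhWwMmGg×hhWwMMGg grid (16·16=256): HhWWMMGG=4 HhWWMMGg=8 HhWWMMgg=4 HhWWMmGG=4 HhWWMmGg=8 HhWWMmgg=4 HhWwMMGG=8 HhWwMMGg=16 HhWwMMgg=8 HhWwMmGG=8 HhWwMmGg=16 HhWwMmgg=8 HhwwMMGG=4 HhwwMMGg=8 HhwwMMgg=4 HhwwMmGG=4 HhwwMmGg=8 HhwwMmgg=4 hhWWMMGG=4 hhWWMMGg=8 hhWWMMgg=4 hhWWMmGG=4 hhWWMmGg=8 hhWWMmgg=4 hhWwMMGG=8 hhWwMMGg=16 hhWwMMgg=8 hhWwMmGG=8 hhWwMmGg=16 hhWwMmgg=8 hhwwMMGG=4 hhwwMMGg=8 hhwwMMgg=4 hhwwMmGG=4 hhwwMmGg=8 hhwwMmgg=4
hhwwMMgg hits 4/256; gcd=4; 4÷4/256÷4 = 1/64

P(hhwwMMgg) = 1/64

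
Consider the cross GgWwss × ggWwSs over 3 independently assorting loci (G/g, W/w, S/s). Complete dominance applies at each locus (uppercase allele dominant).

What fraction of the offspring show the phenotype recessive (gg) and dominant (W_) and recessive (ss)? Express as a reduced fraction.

GgWwss gametes: GWs×2, Gws×2, gWs×2, gws×2
ggWwSs gametes: gWS×2, gWs×2, gwS×2, gws×2
GgWwss×ggWwSs grid (8·8=64): GgWWSs=4 GgWWss=4 GgWwSs=8 GgWwss=8 GgwwSs=4 Ggwwss=4 ggWWSs=4 ggWWss=4 ggWwSs=8 ggWwss=8 ggwwSs=4 ggwwss=4
gg W_ ss hits 12/64; gcd=4; 12÷4/64÷4 = 3/16

P(gg W_ ss) = 3/16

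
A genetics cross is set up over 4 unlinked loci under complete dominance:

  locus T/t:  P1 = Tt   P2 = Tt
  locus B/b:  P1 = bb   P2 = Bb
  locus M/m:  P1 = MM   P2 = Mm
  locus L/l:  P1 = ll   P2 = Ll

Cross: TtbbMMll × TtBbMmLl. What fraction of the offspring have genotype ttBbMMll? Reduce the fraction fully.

P(ttBbMMll) = 1/32

TtbbMMll gametes: TbMl×8, tbMl×8
TtBbMmLl gametes: TBML×1, TBMl×1, TBmL×1, TBml×1, TbML×1, TbMl×1, TbmL×1, Tbml×1, tBML×1, tBMl×1, tBmL×1, tBml×1, tbML×1, tbMl×1, tbmL×1, tbml×1
TtbbMMll×TtBbMmLl grid (16·16=256): TTBbMMLl=8 TTBbMMll=8 TTBbMmLl=8 TTBbMmll=8 TTbbMMLl=8 TTbbMMll=8 TTbbMmLl=8 TTbbMmll=8 TtBbMMLl=16 TtBbMMll=16 TtBbMmLl=16 TtBbMmll=16 TtbbMMLl=16 TtbbMMll=16 TtbbMmLl=16 TtbbMmll=16 ttBbMMLl=8 ttBbMMll=8 ttBbMmLl=8 ttBbMmll=8 ttbbMMLl=8 ttbbMMll=8 ttbbMmLl=8 ttbbMmll=8
ttBbMMll hits 8/256; gcd=8; 8÷8/256÷8 = 1/32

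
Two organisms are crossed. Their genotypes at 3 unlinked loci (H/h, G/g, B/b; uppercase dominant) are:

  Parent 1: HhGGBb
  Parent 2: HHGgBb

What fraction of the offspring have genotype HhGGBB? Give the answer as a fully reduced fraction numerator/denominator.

P(HhGGBB) = 1/16

HhGGBb gametes: HGB×2, HGb×2, hGB×2, hGb×2
HHGgBb gametes: HGB×2, HGb×2, HgB×2, Hgb×2
HhGGBb×HHGgBb grid (8·8=64): HHGGBB=4 HHGGBb=8 HHGGbb=4 HHGgBB=4 HHGgBb=8 HHGgbb=4 HhGGBB=4 HhGGBb=8 HhGGbb=4 HhGgBB=4 HhGgBb=8 HhGgbb=4
HhGGBB hits 4/64; gcd=4; 4÷4/64÷4 = 1/16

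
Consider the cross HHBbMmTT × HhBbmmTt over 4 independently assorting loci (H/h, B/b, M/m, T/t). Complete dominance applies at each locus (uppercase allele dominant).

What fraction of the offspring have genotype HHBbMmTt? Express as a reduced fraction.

P(HHBbMmTt) = 1/16

HHBbMmTT gametes: HBMT×4, HBmT×4, HbMT×4, HbmT×4
HhBbmmTt gametes: HBmT×2, HBmt×2, HbmT×2, Hbmt×2, hBmT×2, hBmt×2, hbmT×2, hbmt×2
HHBbMmTT×HhBbmmTt grid (16·16=256): HHBBMmTT=8 HHBBMmTt=8 HHBBmmTT=8 HHBBmmTt=8 HHBbMmTT=16 HHBbMmTt=16 HHBbmmTT=16 HHBbmmTt=16 HHbbMmTT=8 HHbbMmTt=8 HHbbmmTT=8 HHbbmmTt=8 HhBBMmTT=8 HhBBMmTt=8 HhBBmmTT=8 HhBBmmTt=8 HhBbMmTT=16 HhBbMmTt=16 HhBbmmTT=16 HhBbmmTt=16 HhbbMmTT=8 HhbbMmTt=8 HhbbmmTT=8 HhbbmmTt=8
HHBbMmTt hits 16/256; gcd=16; 16÷16/256÷16 = 1/16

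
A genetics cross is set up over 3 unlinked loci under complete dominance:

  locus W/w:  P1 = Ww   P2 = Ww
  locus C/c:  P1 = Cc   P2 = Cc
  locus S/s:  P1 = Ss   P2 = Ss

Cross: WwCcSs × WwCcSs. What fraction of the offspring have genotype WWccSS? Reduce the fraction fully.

WwCcSs gametes: WCS×1, WCs×1, WcS×1, Wcs×1, wCS×1, wCs×1, wcS×1, wcs×1
WwCcSs gametes: WCS×1, WCs×1, WcS×1, Wcs×1, wCS×1, wCs×1, wcS×1, wcs×1
WwCcSs×WwCcSs grid (8·8=64): WWCCSS=1 WWCCSs=2 WWCCss=1 WWCcSS=2 WWCcSs=4 WWCcss=2 WWccSS=1 WWccSs=2 WWccss=1 WwCCSS=2 WwCCSs=4 WwCCss=2 WwCcSS=4 WwCcSs=8 WwCcss=4 WwccSS=2 WwccSs=4 Wwccss=2 wwCCSS=1 wwCCSs=2 wwCCss=1 wwCcSS=2 wwCcSs=4 wwCcss=2 wwccSS=1 wwccSs=2 wwccss=1
WWccSS hits 1/64; gcd=1; 1÷1/64÷1 = 1/64

P(WWccSS) = 1/64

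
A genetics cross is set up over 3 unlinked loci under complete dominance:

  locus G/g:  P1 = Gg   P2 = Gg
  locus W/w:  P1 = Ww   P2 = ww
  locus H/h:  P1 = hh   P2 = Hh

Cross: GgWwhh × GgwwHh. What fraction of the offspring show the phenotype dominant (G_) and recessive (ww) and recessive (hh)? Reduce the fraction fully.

GgWwhh gametes: GWh×2, Gwh×2, gWh×2, gwh×2
GgwwHh gametes: GwH×2, Gwh×2, gwH×2, gwh×2
GgWwhh×GgwwHh grid (8·8=64): GGWwHh=4 GGWwhh=4 GGwwHh=4 GGwwhh=4 GgWwHh=8 GgWwhh=8 GgwwHh=8 Ggwwhh=8 ggWwHh=4 ggWwhh=4 ggwwHh=4 ggwwhh=4
G_ ww hh hits 12/64; gcd=4; 12÷4/64÷4 = 3/16

P(G_ ww hh) = 3/16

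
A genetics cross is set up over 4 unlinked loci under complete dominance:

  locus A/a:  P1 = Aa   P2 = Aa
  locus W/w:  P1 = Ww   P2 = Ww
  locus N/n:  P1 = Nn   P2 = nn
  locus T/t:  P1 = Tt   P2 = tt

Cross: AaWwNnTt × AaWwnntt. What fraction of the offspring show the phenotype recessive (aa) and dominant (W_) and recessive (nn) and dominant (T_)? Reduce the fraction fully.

P(aa W_ nn T_) = 3/64

AaWwNnTt gametes: AWNT×1, AWNt×1, AWnT×1, AWnt×1, AwNT×1, AwNt×1, AwnT×1, Awnt×1, aWNT×1, aWNt×1, aWnT×1, aWnt×1, awNT×1, awNt×1, awnT×1, awnt×1
AaWwnntt gametes: AWnt×4, Awnt×4, aWnt×4, awnt×4
AaWwNnTt×AaWwnntt grid (16·16=256): AAWWNnTt=4 AAWWNntt=4 AAWWnnTt=4 AAWWnntt=4 AAWwNnTt=8 AAWwNntt=8 AAWwnnTt=8 AAWwnntt=8 AAwwNnTt=4 AAwwNntt=4 AAwwnnTt=4 AAwwnntt=4 AaWWNnTt=8 AaWWNntt=8 AaWWnnTt=8 AaWWnntt=8 AaWwNnTt=16 AaWwNntt=16 AaWwnnTt=16 AaWwnntt=16 AawwNnTt=8 AawwNntt=8 AawwnnTt=8 Aawwnntt=8 aaWWNnTt=4 aaWWNntt=4 aaWWnnTt=4 aaWWnntt=4 aaWwNnTt=8 aaWwNntt=8 aaWwnnTt=8 aaWwnntt=8 aawwNnTt=4 aawwNntt=4 aawwnnTt=4 aawwnntt=4
aa W_ nn T_ hits 12/256; gcd=4; 12÷4/256÷4 = 3/64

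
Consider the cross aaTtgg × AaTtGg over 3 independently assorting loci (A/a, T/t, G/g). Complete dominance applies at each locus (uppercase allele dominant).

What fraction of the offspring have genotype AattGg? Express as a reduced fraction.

P(AattGg) = 1/16

aaTtgg gametes: aTg×4, atg×4
AaTtGg gametes: ATG×1, ATg×1, AtG×1, Atg×1, aTG×1, aTg×1, atG×1, atg×1
aaTtgg×AaTtGg grid (8·8=64): AaTTGg=4 AaTTgg=4 AaTtGg=8 AaTtgg=8 AattGg=4 Aattgg=4 aaTTGg=4 aaTTgg=4 aaTtGg=8 aaTtgg=8 aattGg=4 aattgg=4
AattGg hits 4/64; gcd=4; 4÷4/64÷4 = 1/16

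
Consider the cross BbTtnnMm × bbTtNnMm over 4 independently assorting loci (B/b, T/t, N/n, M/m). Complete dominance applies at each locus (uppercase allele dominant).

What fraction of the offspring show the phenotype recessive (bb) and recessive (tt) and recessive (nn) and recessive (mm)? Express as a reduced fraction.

P(bb tt nn mm) = 1/64

BbTtnnMm gametes: BTnM×2, BTnm×2, BtnM×2, Btnm×2, bTnM×2, bTnm×2, btnM×2, btnm×2
bbTtNnMm gametes: bTNM×2, bTNm×2, bTnM×2, bTnm×2, btNM×2, btNm×2, btnM×2, btnm×2
BbTtnnMm×bbTtNnMm grid (16·16=256): BbTTNnMM=4 BbTTNnMm=8 BbTTNnmm=4 BbTTnnMM=4 BbTTnnMm=8 BbTTnnmm=4 BbTtNnMM=8 BbTtNnMm=16 BbTtNnmm=8 BbTtnnMM=8 BbTtnnMm=16 BbTtnnmm=8 BbttNnMM=4 BbttNnMm=8 BbttNnmm=4 BbttnnMM=4 BbttnnMm=8 Bbttnnmm=4 bbTTNnMM=4 bbTTNnMm=8 bbTTNnmm=4 bbTTnnMM=4 bbTTnnMm=8 bbTTnnmm=4 bbTtNnMM=8 bbTtNnMm=16 bbTtNnmm=8 bbTtnnMM=8 bbTtnnMm=16 bbTtnnmm=8 bbttNnMM=4 bbttNnMm=8 bbttNnmm=4 bbttnnMM=4 bbttnnMm=8 bbttnnmm=4
bb tt nn mm hits 4/256; gcd=4; 4÷4/256÷4 = 1/64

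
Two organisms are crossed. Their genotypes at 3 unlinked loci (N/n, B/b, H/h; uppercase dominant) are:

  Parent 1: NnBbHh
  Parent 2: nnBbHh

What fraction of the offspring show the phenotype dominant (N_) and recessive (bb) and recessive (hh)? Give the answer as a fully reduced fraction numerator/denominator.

NnBbHh gametes: NBH×1, NBh×1, NbH×1, Nbh×1, nBH×1, nBh×1, nbH×1, nbh×1
nnBbHh gametes: nBH×2, nBh×2, nbH×2, nbh×2
NnBbHh×nnBbHh grid (8·8=64): NnBBHH=2 NnBBHh=4 NnBBhh=2 NnBbHH=4 NnBbHh=8 NnBbhh=4 NnbbHH=2 NnbbHh=4 Nnbbhh=2 nnBBHH=2 nnBBHh=4 nnBBhh=2 nnBbHH=4 nnBbHh=8 nnBbhh=4 nnbbHH=2 nnbbHh=4 nnbbhh=2
N_ bb hh hits 2/64; gcd=2; 2÷2/64÷2 = 1/32

P(N_ bb hh) = 1/32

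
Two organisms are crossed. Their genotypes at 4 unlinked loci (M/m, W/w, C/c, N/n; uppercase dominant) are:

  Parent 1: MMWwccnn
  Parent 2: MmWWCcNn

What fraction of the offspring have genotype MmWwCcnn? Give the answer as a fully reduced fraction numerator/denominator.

P(MmWwCcnn) = 1/16

MMWwccnn gametes: MWcn×8, Mwcn×8
MmWWCcNn gametes: MWCN×2, MWCn×2, MWcN×2, MWcn×2, mWCN×2, mWCn×2, mWcN×2, mWcn×2
MMWwccnn×MmWWCcNn grid (16·16=256): MMWWCcNn=16 MMWWCcnn=16 MMWWccNn=16 MMWWccnn=16 MMWwCcNn=16 MMWwCcnn=16 MMWwccNn=16 MMWwccnn=16 MmWWCcNn=16 MmWWCcnn=16 MmWWccNn=16 MmWWccnn=16 MmWwCcNn=16 MmWwCcnn=16 MmWwccNn=16 MmWwccnn=16
MmWwCcnn hits 16/256; gcd=16; 16÷16/256÷16 = 1/16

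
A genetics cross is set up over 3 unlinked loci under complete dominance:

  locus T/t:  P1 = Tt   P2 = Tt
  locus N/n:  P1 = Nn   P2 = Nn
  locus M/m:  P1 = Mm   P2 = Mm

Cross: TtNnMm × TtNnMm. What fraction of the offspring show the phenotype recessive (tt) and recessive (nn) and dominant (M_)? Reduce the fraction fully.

P(tt nn M_) = 3/64

TtNnMm gametes: TNM×1, TNm×1, TnM×1, Tnm×1, tNM×1, tNm×1, tnM×1, tnm×1
TtNnMm gametes: TNM×1, TNm×1, TnM×1, Tnm×1, tNM×1, tNm×1, tnM×1, tnm×1
TtNnMm×TtNnMm grid (8·8=64): TTNNMM=1 TTNNMm=2 TTNNmm=1 TTNnMM=2 TTNnMm=4 TTNnmm=2 TTnnMM=1 TTnnMm=2 TTnnmm=1 TtNNMM=2 TtNNMm=4 TtNNmm=2 TtNnMM=4 TtNnMm=8 TtNnmm=4 TtnnMM=2 TtnnMm=4 Ttnnmm=2 ttNNMM=1 ttNNMm=2 ttNNmm=1 ttNnMM=2 ttNnMm=4 ttNnmm=2 ttnnMM=1 ttnnMm=2 ttnnmm=1
tt nn M_ hits 3/64; gcd=1; 3÷1/64÷1 = 3/64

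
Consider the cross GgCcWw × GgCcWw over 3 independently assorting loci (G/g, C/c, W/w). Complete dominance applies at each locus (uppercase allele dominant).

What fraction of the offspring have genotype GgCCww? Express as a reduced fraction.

P(GgCCww) = 1/32

GgCcWw gametes: GCW×1, GCw×1, GcW×1, Gcw×1, gCW×1, gCw×1, gcW×1, gcw×1
GgCcWw gametes: GCW×1, GCw×1, GcW×1, Gcw×1, gCW×1, gCw×1, gcW×1, gcw×1
GgCcWw×GgCcWw grid (8·8=64): GGCCWW=1 GGCCWw=2 GGCCww=1 GGCcWW=2 GGCcWw=4 GGCcww=2 GGccWW=1 GGccWw=2 GGccww=1 GgCCWW=2 GgCCWw=4 GgCCww=2 GgCcWW=4 GgCcWw=8 GgCcww=4 GgccWW=2 GgccWw=4 Ggccww=2 ggCCWW=1 ggCCWw=2 ggCCww=1 ggCcWW=2 ggCcWw=4 ggCcww=2 ggccWW=1 ggccWw=2 ggccww=1
GgCCww hits 2/64; gcd=2; 2÷2/64÷2 = 1/32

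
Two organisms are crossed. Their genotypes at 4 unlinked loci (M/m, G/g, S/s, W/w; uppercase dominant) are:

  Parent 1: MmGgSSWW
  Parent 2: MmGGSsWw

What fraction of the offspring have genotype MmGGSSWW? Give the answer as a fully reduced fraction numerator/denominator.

P(MmGGSSWW) = 1/16

MmGgSSWW gametes: MGSW×4, MgSW×4, mGSW×4, mgSW×4
MmGGSsWw gametes: MGSW×2, MGSw×2, MGsW×2, MGsw×2, mGSW×2, mGSw×2, mGsW×2, mGsw×2
MmGgSSWW×MmGGSsWw grid (16·16=256): MMGGSSWW=8 MMGGSSWw=8 MMGGSsWW=8 MMGGSsWw=8 MMGgSSWW=8 MMGgSSWw=8 MMGgSsWW=8 MMGgSsWw=8 MmGGSSWW=16 MmGGSSWw=16 MmGGSsWW=16 MmGGSsWw=16 MmGgSSWW=16 MmGgSSWw=16 MmGgSsWW=16 MmGgSsWw=16 mmGGSSWW=8 mmGGSSWw=8 mmGGSsWW=8 mmGGSsWw=8 mmGgSSWW=8 mmGgSSWw=8 mmGgSsWW=8 mmGgSsWw=8
MmGGSSWW hits 16/256; gcd=16; 16÷16/256÷16 = 1/16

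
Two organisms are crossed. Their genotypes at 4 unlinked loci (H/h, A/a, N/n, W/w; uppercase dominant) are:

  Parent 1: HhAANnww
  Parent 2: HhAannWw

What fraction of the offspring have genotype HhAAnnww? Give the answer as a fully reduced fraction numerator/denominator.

P(HhAAnnww) = 1/16

HhAANnww gametes: HANw×4, HAnw×4, hANw×4, hAnw×4
HhAannWw gametes: HAnW×2, HAnw×2, HanW×2, Hanw×2, hAnW×2, hAnw×2, hanW×2, hanw×2
HhAANnww×HhAannWw grid (16·16=256): HHAANnWw=8 HHAANnww=8 HHAAnnWw=8 HHAAnnww=8 HHAaNnWw=8 HHAaNnww=8 HHAannWw=8 HHAannww=8 HhAANnWw=16 HhAANnww=16 HhAAnnWw=16 HhAAnnww=16 HhAaNnWw=16 HhAaNnww=16 HhAannWw=16 HhAannww=16 hhAANnWw=8 hhAANnww=8 hhAAnnWw=8 hhAAnnww=8 hhAaNnWw=8 hhAaNnww=8 hhAannWw=8 hhAannww=8
HhAAnnww hits 16/256; gcd=16; 16÷16/256÷16 = 1/16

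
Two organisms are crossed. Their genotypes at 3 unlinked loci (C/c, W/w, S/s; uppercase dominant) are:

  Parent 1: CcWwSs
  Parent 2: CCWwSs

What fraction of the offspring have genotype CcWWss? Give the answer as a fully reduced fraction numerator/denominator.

CcWwSs gametes: CWS×1, CWs×1, CwS×1, Cws×1, cWS×1, cWs×1, cwS×1, cws×1
CCWwSs gametes: CWS×2, CWs×2, CwS×2, Cws×2
CcWwSs×CCWwSs grid (8·8=64): CCWWSS=2 CCWWSs=4 CCWWss=2 CCWwSS=4 CCWwSs=8 CCWwss=4 CCwwSS=2 CCwwSs=4 CCwwss=2 CcWWSS=2 CcWWSs=4 CcWWss=2 CcWwSS=4 CcWwSs=8 CcWwss=4 CcwwSS=2 CcwwSs=4 Ccwwss=2
CcWWss hits 2/64; gcd=2; 2÷2/64÷2 = 1/32

P(CcWWss) = 1/32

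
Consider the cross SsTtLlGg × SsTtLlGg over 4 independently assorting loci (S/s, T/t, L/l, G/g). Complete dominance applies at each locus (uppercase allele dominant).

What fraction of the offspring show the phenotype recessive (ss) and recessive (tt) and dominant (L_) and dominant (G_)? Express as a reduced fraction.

SsTtLlGg gametes: STLG×1, STLg×1, STlG×1, STlg×1, StLG×1, StLg×1, StlG×1, Stlg×1, sTLG×1, sTLg×1, sTlG×1, sTlg×1, stLG×1, stLg×1, stlG×1, stlg×1
SsTtLlGg gametes: STLG×1, STLg×1, STlG×1, STlg×1, StLG×1, StLg×1, StlG×1, Stlg×1, sTLG×1, sTLg×1, sTlG×1, sTlg×1, stLG×1, stLg×1, stlG×1, stlg×1
SsTtLlGg×SsTtLlGg grid (16·16=256): SSTTLLGG=1 SSTTLLGg=2 SSTTLLgg=1 SSTTLlGG=2 SSTTLlGg=4 SSTTLlgg=2 SSTTllGG=1 SSTTllGg=2 SSTTllgg=1 SSTtLLGG=2 SSTtLLGg=4 SSTtLLgg=2 SSTtLlGG=4 SSTtLlGg=8 SSTtLlgg=4 SSTtllGG=2 SSTtllGg=4 SSTtllgg=2 SSttLLGG=1 SSttLLGg=2 SSttLLgg=1 SSttLlGG=2 SSttLlGg=4 SSttLlgg=2 SSttllGG=1 SSttllGg=2 SSttllgg=1 SsTTLLGG=2 SsTTLLGg=4 SsTTLLgg=2 SsTTLlGG=4 SsTTLlGg=8 SsTTLlgg=4 SsTTllGG=2 SsTTllGg=4 SsTTllgg=2 SsTtLLGG=4 SsTtLLGg=8 SsTtLLgg=4 SsTtLlGG=8 SsTtLlGg=16 SsTtLlgg=8 SsTtllGG=4 SsTtllGg=8 SsTtllgg=4 SsttLLGG=2 SsttLLGg=4 SsttLLgg=2 SsttLlGG=4 SsttLlGg=8 SsttLlgg=4 SsttllGG=2 SsttllGg=4 Ssttllgg=2 ssTTLLGG=1 ssTTLLGg=2 ssTTLLgg=1 ssTTLlGG=2 ssTTLlGg=4 ssTTLlgg=2 ssTTllGG=1 ssTTllGg=2 ssTTllgg=1 ssTtLLGG=2 ssTtLLGg=4 ssTtLLgg=2 ssTtLlGG=4 ssTtLlGg=8 ssTtLlgg=4 ssTtllGG=2 ssTtllGg=4 ssTtllgg=2 ssttLLGG=1 ssttLLGg=2 ssttLLgg=1 ssttLlGG=2 ssttLlGg=4 ssttLlgg=2 ssttllGG=1 ssttllGg=2 ssttllgg=1
ss tt L_ G_ hits 9/256; gcd=1; 9÷1/256÷1 = 9/256

P(ss tt L_ G_) = 9/256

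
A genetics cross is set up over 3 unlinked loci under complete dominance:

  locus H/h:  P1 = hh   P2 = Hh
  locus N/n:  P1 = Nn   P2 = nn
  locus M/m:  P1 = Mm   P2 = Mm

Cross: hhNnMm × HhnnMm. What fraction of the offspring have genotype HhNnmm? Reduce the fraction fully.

hhNnMm gametes: hNM×2, hNm×2, hnM×2, hnm×2
HhnnMm gametes: HnM×2, Hnm×2, hnM×2, hnm×2
hhNnMm×HhnnMm grid (8·8=64): HhNnMM=4 HhNnMm=8 HhNnmm=4 HhnnMM=4 HhnnMm=8 Hhnnmm=4 hhNnMM=4 hhNnMm=8 hhNnmm=4 hhnnMM=4 hhnnMm=8 hhnnmm=4
HhNnmm hits 4/64; gcd=4; 4÷4/64÷4 = 1/16

P(HhNnmm) = 1/16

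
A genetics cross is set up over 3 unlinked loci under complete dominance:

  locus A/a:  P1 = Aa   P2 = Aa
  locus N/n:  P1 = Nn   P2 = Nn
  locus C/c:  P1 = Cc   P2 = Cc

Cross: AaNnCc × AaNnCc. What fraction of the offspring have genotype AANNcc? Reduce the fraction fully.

AaNnCc gametes: ANC×1, ANc×1, AnC×1, Anc×1, aNC×1, aNc×1, anC×1, anc×1
AaNnCc gametes: ANC×1, ANc×1, AnC×1, Anc×1, aNC×1, aNc×1, anC×1, anc×1
AaNnCc×AaNnCc grid (8·8=64): AANNCC=1 AANNCc=2 AANNcc=1 AANnCC=2 AANnCc=4 AANncc=2 AAnnCC=1 AAnnCc=2 AAnncc=1 AaNNCC=2 AaNNCc=4 AaNNcc=2 AaNnCC=4 AaNnCc=8 AaNncc=4 AannCC=2 AannCc=4 Aanncc=2 aaNNCC=1 aaNNCc=2 aaNNcc=1 aaNnCC=2 aaNnCc=4 aaNncc=2 aannCC=1 aannCc=2 aanncc=1
AANNcc hits 1/64; gcd=1; 1÷1/64÷1 = 1/64

P(AANNcc) = 1/64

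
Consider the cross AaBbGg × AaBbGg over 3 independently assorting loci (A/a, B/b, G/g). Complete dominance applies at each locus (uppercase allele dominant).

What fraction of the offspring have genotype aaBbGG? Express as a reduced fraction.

P(aaBbGG) = 1/32

AaBbGg gametes: ABG×1, ABg×1, AbG×1, Abg×1, aBG×1, aBg×1, abG×1, abg×1
AaBbGg gametes: ABG×1, ABg×1, AbG×1, Abg×1, aBG×1, aBg×1, abG×1, abg×1
AaBbGg×AaBbGg grid (8·8=64): AABBGG=1 AABBGg=2 AABBgg=1 AABbGG=2 AABbGg=4 AABbgg=2 AAbbGG=1 AAbbGg=2 AAbbgg=1 AaBBGG=2 AaBBGg=4 AaBBgg=2 AaBbGG=4 AaBbGg=8 AaBbgg=4 AabbGG=2 AabbGg=4 Aabbgg=2 aaBBGG=1 aaBBGg=2 aaBBgg=1 aaBbGG=2 aaBbGg=4 aaBbgg=2 aabbGG=1 aabbGg=2 aabbgg=1
aaBbGG hits 2/64; gcd=2; 2÷2/64÷2 = 1/32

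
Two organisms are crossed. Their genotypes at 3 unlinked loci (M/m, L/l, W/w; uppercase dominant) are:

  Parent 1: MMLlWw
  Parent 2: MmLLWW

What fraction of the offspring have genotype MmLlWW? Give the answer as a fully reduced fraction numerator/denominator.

MMLlWw gametes: MLW×2, MLw×2, MlW×2, Mlw×2
MmLLWW gametes: MLW×4, mLW×4
MMLlWw×MmLLWW grid (8·8=64): MMLLWW=8 MMLLWw=8 MMLlWW=8 MMLlWw=8 MmLLWW=8 MmLLWw=8 MmLlWW=8 MmLlWw=8
MmLlWW hits 8/64; gcd=8; 8÷8/64÷8 = 1/8

P(MmLlWW) = 1/8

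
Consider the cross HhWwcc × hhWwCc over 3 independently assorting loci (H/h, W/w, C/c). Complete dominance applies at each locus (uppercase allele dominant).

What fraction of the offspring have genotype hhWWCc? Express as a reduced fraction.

HhWwcc gametes: HWc×2, Hwc×2, hWc×2, hwc×2
hhWwCc gametes: hWC×2, hWc×2, hwC×2, hwc×2
HhWwcc×hhWwCc grid (8·8=64): HhWWCc=4 HhWWcc=4 HhWwCc=8 HhWwcc=8 HhwwCc=4 Hhwwcc=4 hhWWCc=4 hhWWcc=4 hhWwCc=8 hhWwcc=8 hhwwCc=4 hhwwcc=4
hhWWCc hits 4/64; gcd=4; 4÷4/64÷4 = 1/16

P(hhWWCc) = 1/16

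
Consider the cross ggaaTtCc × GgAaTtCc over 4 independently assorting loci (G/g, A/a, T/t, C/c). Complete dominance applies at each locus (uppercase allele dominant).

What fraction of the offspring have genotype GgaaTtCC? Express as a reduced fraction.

P(GgaaTtCC) = 1/32

ggaaTtCc gametes: gaTC×4, gaTc×4, gatC×4, gatc×4
GgAaTtCc gametes: GATC×1, GATc×1, GAtC×1, GAtc×1, GaTC×1, GaTc×1, GatC×1, Gatc×1, gATC×1, gATc×1, gAtC×1, gAtc×1, gaTC×1, gaTc×1, gatC×1, gatc×1
ggaaTtCc×GgAaTtCc grid (16·16=256): GgAaTTCC=4 GgAaTTCc=8 GgAaTTcc=4 GgAaTtCC=8 GgAaTtCc=16 GgAaTtcc=8 GgAattCC=4 GgAattCc=8 GgAattcc=4 GgaaTTCC=4 GgaaTTCc=8 GgaaTTcc=4 GgaaTtCC=8 GgaaTtCc=16 GgaaTtcc=8 GgaattCC=4 GgaattCc=8 Ggaattcc=4 ggAaTTCC=4 ggAaTTCc=8 ggAaTTcc=4 ggAaTtCC=8 ggAaTtCc=16 ggAaTtcc=8 ggAattCC=4 ggAattCc=8 ggAattcc=4 ggaaTTCC=4 ggaaTTCc=8 ggaaTTcc=4 ggaaTtCC=8 ggaaTtCc=16 ggaaTtcc=8 ggaattCC=4 ggaattCc=8 ggaattcc=4
GgaaTtCC hits 8/256; gcd=8; 8÷8/256÷8 = 1/32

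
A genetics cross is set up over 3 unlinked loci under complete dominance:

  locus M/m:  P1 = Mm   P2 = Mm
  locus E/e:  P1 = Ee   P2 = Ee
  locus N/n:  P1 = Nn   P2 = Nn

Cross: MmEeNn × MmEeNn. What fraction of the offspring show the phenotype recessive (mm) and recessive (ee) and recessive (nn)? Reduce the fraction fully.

MmEeNn gametes: MEN×1, MEn×1, MeN×1, Men×1, mEN×1, mEn×1, meN×1, men×1
MmEeNn gametes: MEN×1, MEn×1, MeN×1, Men×1, mEN×1, mEn×1, meN×1, men×1
MmEeNn×MmEeNn grid (8·8=64): MMEENN=1 MMEENn=2 MMEEnn=1 MMEeNN=2 MMEeNn=4 MMEenn=2 MMeeNN=1 MMeeNn=2 MMeenn=1 MmEENN=2 MmEENn=4 MmEEnn=2 MmEeNN=4 MmEeNn=8 MmEenn=4 MmeeNN=2 MmeeNn=4 Mmeenn=2 mmEENN=1 mmEENn=2 mmEEnn=1 mmEeNN=2 mmEeNn=4 mmEenn=2 mmeeNN=1 mmeeNn=2 mmeenn=1
mm ee nn hits 1/64; gcd=1; 1÷1/64÷1 = 1/64

P(mm ee nn) = 1/64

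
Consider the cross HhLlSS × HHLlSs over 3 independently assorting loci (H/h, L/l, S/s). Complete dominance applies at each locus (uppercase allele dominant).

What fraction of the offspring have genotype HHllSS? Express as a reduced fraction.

P(HHllSS) = 1/16

HhLlSS gametes: HLS×2, HlS×2, hLS×2, hlS×2
HHLlSs gametes: HLS×2, HLs×2, HlS×2, Hls×2
HhLlSS×HHLlSs grid (8·8=64): HHLLSS=4 HHLLSs=4 HHLlSS=8 HHLlSs=8 HHllSS=4 HHllSs=4 HhLLSS=4 HhLLSs=4 HhLlSS=8 HhLlSs=8 HhllSS=4 HhllSs=4
HHllSS hits 4/64; gcd=4; 4÷4/64÷4 = 1/16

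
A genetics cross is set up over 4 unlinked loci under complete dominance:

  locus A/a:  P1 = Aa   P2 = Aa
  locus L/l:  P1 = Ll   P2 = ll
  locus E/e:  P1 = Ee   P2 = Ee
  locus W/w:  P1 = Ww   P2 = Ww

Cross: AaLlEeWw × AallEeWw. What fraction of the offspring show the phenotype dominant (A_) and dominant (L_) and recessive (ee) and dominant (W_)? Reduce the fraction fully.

P(A_ L_ ee W_) = 9/128

AaLlEeWw gametes: ALEW×1, ALEw×1, ALeW×1, ALew×1, AlEW×1, AlEw×1, AleW×1, Alew×1, aLEW×1, aLEw×1, aLeW×1, aLew×1, alEW×1, alEw×1, aleW×1, alew×1
AallEeWw gametes: AlEW×2, AlEw×2, AleW×2, Alew×2, alEW×2, alEw×2, aleW×2, alew×2
AaLlEeWw×AallEeWw grid (16·16=256): AALlEEWW=2 AALlEEWw=4 AALlEEww=2 AALlEeWW=4 AALlEeWw=8 AALlEeww=4 AALleeWW=2 AALleeWw=4 AALleeww=2 AAllEEWW=2 AAllEEWw=4 AAllEEww=2 AAllEeWW=4 AAllEeWw=8 AAllEeww=4 AAlleeWW=2 AAlleeWw=4 AAlleeww=2 AaLlEEWW=4 AaLlEEWw=8 AaLlEEww=4 AaLlEeWW=8 AaLlEeWw=16 AaLlEeww=8 AaLleeWW=4 AaLleeWw=8 AaLleeww=4 AallEEWW=4 AallEEWw=8 AallEEww=4 AallEeWW=8 AallEeWw=16 AallEeww=8 AalleeWW=4 AalleeWw=8 Aalleeww=4 aaLlEEWW=2 aaLlEEWw=4 aaLlEEww=2 aaLlEeWW=4 aaLlEeWw=8 aaLlEeww=4 aaLleeWW=2 aaLleeWw=4 aaLleeww=2 aallEEWW=2 aallEEWw=4 aallEEww=2 aallEeWW=4 aallEeWw=8 aallEeww=4 aalleeWW=2 aalleeWw=4 aalleeww=2
A_ L_ ee W_ hits 18/256; gcd=2; 18÷2/256÷2 = 9/128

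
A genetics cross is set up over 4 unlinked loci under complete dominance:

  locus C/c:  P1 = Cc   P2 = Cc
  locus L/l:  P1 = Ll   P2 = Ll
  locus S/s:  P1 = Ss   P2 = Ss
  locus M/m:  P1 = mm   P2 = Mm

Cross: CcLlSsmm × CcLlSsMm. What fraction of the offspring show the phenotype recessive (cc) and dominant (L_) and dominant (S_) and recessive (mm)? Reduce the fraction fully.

CcLlSsmm gametes: CLSm×2, CLsm×2, ClSm×2, Clsm×2, cLSm×2, cLsm×2, clSm×2, clsm×2
CcLlSsMm gametes: CLSM×1, CLSm×1, CLsM×1, CLsm×1, ClSM×1, ClSm×1, ClsM×1, Clsm×1, cLSM×1, cLSm×1, cLsM×1, cLsm×1, clSM×1, clSm×1, clsM×1, clsm×1
CcLlSsmm×CcLlSsMm grid (16·16=256): CCLLSSMm=2 CCLLSSmm=2 CCLLSsMm=4 CCLLSsmm=4 CCLLssMm=2 CCLLssmm=2 CCLlSSMm=4 CCLlSSmm=4 CCLlSsMm=8 CCLlSsmm=8 CCLlssMm=4 CCLlssmm=4 CCllSSMm=2 CCllSSmm=2 CCllSsMm=4 CCllSsmm=4 CCllssMm=2 CCllssmm=2 CcLLSSMm=4 CcLLSSmm=4 CcLLSsMm=8 CcLLSsmm=8 CcLLssMm=4 CcLLssmm=4 CcLlSSMm=8 CcLlSSmm=8 CcLlSsMm=16 CcLlSsmm=16 CcLlssMm=8 CcLlssmm=8 CcllSSMm=4 CcllSSmm=4 CcllSsMm=8 CcllSsmm=8 CcllssMm=4 Ccllssmm=4 ccLLSSMm=2 ccLLSSmm=2 ccLLSsMm=4 ccLLSsmm=4 ccLLssMm=2 ccLLssmm=2 ccLlSSMm=4 ccLlSSmm=4 ccLlSsMm=8 ccLlSsmm=8 ccLlssMm=4 ccLlssmm=4 ccllSSMm=2 ccllSSmm=2 ccllSsMm=4 ccllSsmm=4 ccllssMm=2 ccllssmm=2
cc L_ S_ mm hits 18/256; gcd=2; 18÷2/256÷2 = 9/128

P(cc L_ S_ mm) = 9/128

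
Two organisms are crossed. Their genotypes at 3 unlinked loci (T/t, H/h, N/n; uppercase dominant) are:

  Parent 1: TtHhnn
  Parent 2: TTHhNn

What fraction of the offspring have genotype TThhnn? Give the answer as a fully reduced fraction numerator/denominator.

P(TThhnn) = 1/16

TtHhnn gametes: THn×2, Thn×2, tHn×2, thn×2
TTHhNn gametes: THN×2, THn×2, ThN×2, Thn×2
TtHhnn×TTHhNn grid (8·8=64): TTHHNn=4 TTHHnn=4 TTHhNn=8 TTHhnn=8 TThhNn=4 TThhnn=4 TtHHNn=4 TtHHnn=4 TtHhNn=8 TtHhnn=8 TthhNn=4 Tthhnn=4
TThhnn hits 4/64; gcd=4; 4÷4/64÷4 = 1/16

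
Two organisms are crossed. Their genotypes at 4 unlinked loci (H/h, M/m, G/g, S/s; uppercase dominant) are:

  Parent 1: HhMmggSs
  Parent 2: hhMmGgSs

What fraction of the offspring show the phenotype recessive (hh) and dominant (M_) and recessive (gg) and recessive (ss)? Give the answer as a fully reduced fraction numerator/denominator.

HhMmggSs gametes: HMgS×2, HMgs×2, HmgS×2, Hmgs×2, hMgS×2, hMgs×2, hmgS×2, hmgs×2
hhMmGgSs gametes: hMGS×2, hMGs×2, hMgS×2, hMgs×2, hmGS×2, hmGs×2, hmgS×2, hmgs×2
HhMmggSs×hhMmGgSs grid (16·16=256): HhMMGgSS=4 HhMMGgSs=8 HhMMGgss=4 HhMMggSS=4 HhMMggSs=8 HhMMggss=4 HhMmGgSS=8 HhMmGgSs=16 HhMmGgss=8 HhMmggSS=8 HhMmggSs=16 HhMmggss=8 HhmmGgSS=4 HhmmGgSs=8 HhmmGgss=4 HhmmggSS=4 HhmmggSs=8 Hhmmggss=4 hhMMGgSS=4 hhMMGgSs=8 hhMMGgss=4 hhMMggSS=4 hhMMggSs=8 hhMMggss=4 hhMmGgSS=8 hhMmGgSs=16 hhMmGgss=8 hhMmggSS=8 hhMmggSs=16 hhMmggss=8 hhmmGgSS=4 hhmmGgSs=8 hhmmGgss=4 hhmmggSS=4 hhmmggSs=8 hhmmggss=4
hh M_ gg ss hits 12/256; gcd=4; 12÷4/256÷4 = 3/64

P(hh M_ gg ss) = 3/64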